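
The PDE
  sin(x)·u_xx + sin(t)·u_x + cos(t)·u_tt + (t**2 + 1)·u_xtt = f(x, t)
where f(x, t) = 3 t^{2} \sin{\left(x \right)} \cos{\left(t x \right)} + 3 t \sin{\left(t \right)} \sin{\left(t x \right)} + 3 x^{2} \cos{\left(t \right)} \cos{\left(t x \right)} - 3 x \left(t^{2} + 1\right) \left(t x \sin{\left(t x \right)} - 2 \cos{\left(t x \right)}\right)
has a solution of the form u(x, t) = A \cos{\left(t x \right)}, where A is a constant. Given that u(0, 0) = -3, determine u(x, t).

Answer: u(x, t) = - 3 \cos{\left(t x \right)}

Derivation:
Substitute the ansatz u = A \cos{\left(t x \right)} into the left-hand side.
Derivatives of the ansatz:
  u_xx = - A t^{2} \cos{\left(t x \right)}
  u_x = - A t \sin{\left(t x \right)}
  u_tt = - A x^{2} \cos{\left(t x \right)}
  u_xtt = A t x^{2} \sin{\left(t x \right)} - 2 A x \cos{\left(t x \right)}
Term by term:
  sin(x)·u_xx = - A t^{2} \sin{\left(x \right)} \cos{\left(t x \right)}
  sin(t)·u_x = - A t \sin{\left(t \right)} \sin{\left(t x \right)}
  cos(t)·u_tt = - A x^{2} \cos{\left(t \right)} \cos{\left(t x \right)}
  (t**2 + 1)·u_xtt = A t^{3} x^{2} \sin{\left(t x \right)} - 2 A t^{2} x \cos{\left(t x \right)} + A t x^{2} \sin{\left(t x \right)} - 2 A x \cos{\left(t x \right)}
So the left-hand side equals
  A t^{3} x^{2} \sin{\left(t x \right)} - 2 A t^{2} x \cos{\left(t x \right)} - A t^{2} \sin{\left(x \right)} \cos{\left(t x \right)} + A t x^{2} \sin{\left(t x \right)} - A t \sin{\left(t \right)} \sin{\left(t x \right)} - A x^{2} \cos{\left(t \right)} \cos{\left(t x \right)} - 2 A x \cos{\left(t x \right)}
This must equal f(x, t) identically; expanded, f = - 3 t^{3} x^{2} \sin{\left(t x \right)} + 6 t^{2} x \cos{\left(t x \right)} + 3 t^{2} \sin{\left(x \right)} \cos{\left(t x \right)} - 3 t x^{2} \sin{\left(t x \right)} + 3 t \sin{\left(t \right)} \sin{\left(t x \right)} + 3 x^{2} \cos{\left(t \right)} \cos{\left(t x \right)} + 6 x \cos{\left(t x \right)}.
Matching coefficients of the independent functions:
  [x \cos{\left(t x \right)}, t^{2} x \cos{\left(t x \right)}]:  - 2 A = 6
  [t x^{2} \sin{\left(t x \right)}, t^{3} x^{2} \sin{\left(t x \right)}]:  A = -3
  [t \sin{\left(t \right)} \sin{\left(t x \right)}, t^{2} \sin{\left(x \right)} \cos{\left(t x \right)}, x^{2} \cos{\left(t \right)} \cos{\left(t x \right)}]:  - A = 3
Solving: A = -3.
Check against the point condition:
  u(0, 0) = -3  ⟹  A = -3  ✓
Hence u(x, t) = - 3 \cos{\left(t x \right)}.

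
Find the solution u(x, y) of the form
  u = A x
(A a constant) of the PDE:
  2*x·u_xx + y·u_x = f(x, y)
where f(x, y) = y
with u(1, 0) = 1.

Answer: u(x, y) = x

Derivation:
Substitute the ansatz u = A x into the left-hand side.
Derivatives of the ansatz:
  u_xx = 0
  u_x = A
Term by term:
  2*x·u_xx = 0
  y·u_x = A y
So the left-hand side equals
  A y
This must equal f(x, y) = y identically.
Matching coefficients of the independent functions:
  [y]:  A = 1
Solving: A = 1.
Check against the point condition:
  u(1, 0) = 1  ⟹  A = 1  ✓
Hence u(x, y) = x.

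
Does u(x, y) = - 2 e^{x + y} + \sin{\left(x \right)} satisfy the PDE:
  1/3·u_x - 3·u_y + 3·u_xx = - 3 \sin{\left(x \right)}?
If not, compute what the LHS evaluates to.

Answer: No, the LHS evaluates to - \frac{2 e^{x + y}}{3} - 3 \sin{\left(x \right)} + \frac{\cos{\left(x \right)}}{3}

Derivation:
Evaluate each term of the left-hand side for u = - 2 e^{x + y} + \sin{\left(x \right)}.
Derivatives:
  u_x = - 2 e^{x} e^{y} + \cos{\left(x \right)}
  u_y = - 2 e^{x} e^{y}
  u_xx = - 2 e^{x} e^{y} - \sin{\left(x \right)}
Terms:
  1/3·u_x = - \frac{2 e^{x + y}}{3} + \frac{\cos{\left(x \right)}}{3}
  -3·u_y = 6 e^{x + y}
  3·u_xx = - 6 e^{x + y} - 3 \sin{\left(x \right)}
Sum: LHS = - \frac{2 e^{x + y}}{3} - 3 \sin{\left(x \right)} + \frac{\cos{\left(x \right)}}{3}
Given right-hand side: - 3 \sin{\left(x \right)}. Difference LHS − RHS = - \frac{2 e^{x + y}}{3} + \frac{\cos{\left(x \right)}}{3} ≠ 0, so u is not a solution.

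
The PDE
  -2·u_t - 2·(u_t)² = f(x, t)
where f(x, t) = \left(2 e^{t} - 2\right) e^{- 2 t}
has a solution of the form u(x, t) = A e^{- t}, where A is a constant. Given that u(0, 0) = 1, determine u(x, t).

Substitute the ansatz u = A e^{- t} into the left-hand side.
Derivatives of the ansatz:
  u_t = - A e^{- t}
Term by term:
  -2·u_t = 2 A e^{- t}
  -2·(u_t)² = - 2 A^{2} e^{- 2 t}
So the left-hand side equals
  - 2 A^{2} e^{- 2 t} + 2 A e^{- t}
This must equal f(x, t) identically; expanded, f = 2 e^{- t} - 2 e^{- 2 t}.
Matching coefficients of the independent functions:
  [e^{- 2 t}]:  - 2 A^{2} = -2
  [e^{- t}]:  2 A = 2
Solving: A = 1.
Check against the point condition:
  u(0, 0) = 1  ⟹  A = 1  ✓
Hence u(x, t) = e^{- t}.

Answer: u(x, t) = e^{- t}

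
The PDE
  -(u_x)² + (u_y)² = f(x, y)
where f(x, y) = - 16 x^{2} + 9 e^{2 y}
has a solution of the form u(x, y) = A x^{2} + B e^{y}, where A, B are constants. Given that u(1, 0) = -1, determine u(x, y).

Substitute the ansatz u = A x^{2} + B e^{y} into the left-hand side.
Derivatives of the ansatz:
  u_x = 2 A x
  u_y = B e^{y}
Term by term:
  -(u_x)² = - 4 A^{2} x^{2}
  (u_y)² = B^{2} e^{2 y}
So the left-hand side equals
  - 4 A^{2} x^{2} + B^{2} e^{2 y}
This must equal f(x, y) = - 16 x^{2} + 9 e^{2 y} identically.
Matching coefficients of the independent functions:
  [x^{2}]:  - 4 A^{2} = -16
  [e^{2 y}]:  B^{2} = 9
These equations allow (A, B) = (-2, -3) or (-2, 3) or (2, -3) or (2, 3).
Impose the point condition(s):
  u(1, 0) = -1  ⟹  A + B = -1
Only A = 2, B = -3 satisfies everything.
Hence u(x, y) = 2 x^{2} - 3 e^{y}.

Answer: u(x, y) = 2 x^{2} - 3 e^{y}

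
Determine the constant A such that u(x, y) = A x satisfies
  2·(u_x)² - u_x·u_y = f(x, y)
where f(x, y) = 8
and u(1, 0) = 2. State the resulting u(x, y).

Answer: u(x, y) = 2 x

Derivation:
Substitute the ansatz u = A x into the left-hand side.
Derivatives of the ansatz:
  u_x = A
  u_y = 0
Term by term:
  2·(u_x)² = 2 A^{2}
  -u_x·u_y = 0
So the left-hand side equals
  2 A^{2}
This must equal f(x, y) = 8 identically.
Matching coefficients of the independent functions:
  [constant term]:  2 A^{2} = 8
These equations allow (A) = (-2) or (2).
Impose the point condition(s):
  u(1, 0) = 2  ⟹  A = 2
Only A = 2 satisfies everything.
Hence u(x, y) = 2 x.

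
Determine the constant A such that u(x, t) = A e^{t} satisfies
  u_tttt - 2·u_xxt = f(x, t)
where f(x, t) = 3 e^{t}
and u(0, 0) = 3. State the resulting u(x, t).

Substitute the ansatz u = A e^{t} into the left-hand side.
Derivatives of the ansatz:
  u_tttt = A e^{t}
  u_xxt = 0
Term by term:
  u_tttt = A e^{t}
  -2·u_xxt = 0
So the left-hand side equals
  A e^{t}
This must equal f(x, t) = 3 e^{t} identically.
Matching coefficients of the independent functions:
  [e^{t}]:  A = 3
Solving: A = 3.
Check against the point condition:
  u(0, 0) = 3  ⟹  A = 3  ✓
Hence u(x, t) = 3 e^{t}.

Answer: u(x, t) = 3 e^{t}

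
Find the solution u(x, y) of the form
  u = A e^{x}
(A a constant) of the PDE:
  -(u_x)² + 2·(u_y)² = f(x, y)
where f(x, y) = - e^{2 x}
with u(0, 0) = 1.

Substitute the ansatz u = A e^{x} into the left-hand side.
Derivatives of the ansatz:
  u_x = A e^{x}
  u_y = 0
Term by term:
  -(u_x)² = - A^{2} e^{2 x}
  2·(u_y)² = 0
So the left-hand side equals
  - A^{2} e^{2 x}
This must equal f(x, y) = - e^{2 x} identically.
Matching coefficients of the independent functions:
  [e^{2 x}]:  - A^{2} = -1
These equations allow (A) = (-1) or (1).
Impose the point condition(s):
  u(0, 0) = 1  ⟹  A = 1
Only A = 1 satisfies everything.
Hence u(x, y) = e^{x}.

Answer: u(x, y) = e^{x}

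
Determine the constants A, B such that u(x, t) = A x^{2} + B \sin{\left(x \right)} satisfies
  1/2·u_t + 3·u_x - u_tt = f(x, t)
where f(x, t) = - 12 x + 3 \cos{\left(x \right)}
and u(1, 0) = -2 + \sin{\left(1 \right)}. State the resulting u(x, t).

Substitute the ansatz u = A x^{2} + B \sin{\left(x \right)} into the left-hand side.
Derivatives of the ansatz:
  u_t = 0
  u_x = 2 A x + B \cos{\left(x \right)}
  u_tt = 0
Term by term:
  1/2·u_t = 0
  3·u_x = 6 A x + 3 B \cos{\left(x \right)}
  -u_tt = 0
So the left-hand side equals
  6 A x + 3 B \cos{\left(x \right)}
This must equal f(x, t) = - 12 x + 3 \cos{\left(x \right)} identically.
Matching coefficients of the independent functions:
  [x]:  6 A = -12
  [\cos{\left(x \right)}]:  3 B = 3
Solving: A = -2, B = 1.
Check against the point condition:
  u(1, 0) = -2 + \sin{\left(1 \right)}  ⟹  A + B \sin{\left(1 \right)} = -2 + \sin{\left(1 \right)}  ✓
Hence u(x, t) = - 2 x^{2} + \sin{\left(x \right)}.

Answer: u(x, t) = - 2 x^{2} + \sin{\left(x \right)}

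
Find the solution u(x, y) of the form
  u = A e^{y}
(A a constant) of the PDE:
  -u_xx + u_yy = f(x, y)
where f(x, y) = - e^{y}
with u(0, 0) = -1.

Answer: u(x, y) = - e^{y}

Derivation:
Substitute the ansatz u = A e^{y} into the left-hand side.
Derivatives of the ansatz:
  u_xx = 0
  u_yy = A e^{y}
Term by term:
  -u_xx = 0
  u_yy = A e^{y}
So the left-hand side equals
  A e^{y}
This must equal f(x, y) = - e^{y} identically.
Matching coefficients of the independent functions:
  [e^{y}]:  A = -1
Solving: A = -1.
Check against the point condition:
  u(0, 0) = -1  ⟹  A = -1  ✓
Hence u(x, y) = - e^{y}.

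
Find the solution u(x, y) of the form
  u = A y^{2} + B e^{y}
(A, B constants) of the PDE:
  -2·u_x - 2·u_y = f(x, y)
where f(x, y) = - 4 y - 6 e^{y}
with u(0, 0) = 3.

Substitute the ansatz u = A y^{2} + B e^{y} into the left-hand side.
Derivatives of the ansatz:
  u_x = 0
  u_y = 2 A y + B e^{y}
Term by term:
  -2·u_x = 0
  -2·u_y = - 4 A y - 2 B e^{y}
So the left-hand side equals
  - 4 A y - 2 B e^{y}
This must equal f(x, y) = - 4 y - 6 e^{y} identically.
Matching coefficients of the independent functions:
  [y]:  - 4 A = -4
  [e^{y}]:  - 2 B = -6
Solving: A = 1, B = 3.
Check against the point condition:
  u(0, 0) = 3  ⟹  B = 3  ✓
Hence u(x, y) = y^{2} + 3 e^{y}.

Answer: u(x, y) = y^{2} + 3 e^{y}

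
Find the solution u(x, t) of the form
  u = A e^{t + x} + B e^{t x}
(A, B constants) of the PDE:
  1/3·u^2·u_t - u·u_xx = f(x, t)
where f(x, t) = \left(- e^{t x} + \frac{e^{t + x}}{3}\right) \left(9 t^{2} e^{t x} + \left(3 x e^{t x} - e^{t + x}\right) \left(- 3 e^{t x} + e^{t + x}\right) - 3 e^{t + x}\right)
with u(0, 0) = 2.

Substitute the ansatz u = A e^{t + x} + B e^{t x} into the left-hand side.
Derivatives of the ansatz:
  u_t = A e^{t} e^{x} + B x e^{t x}
  u_xx = A e^{t} e^{x} + B t^{2} e^{t x}
Term by term:
  1/3·u^2·u_t = \frac{A^{3} e^{3 t} e^{3 x}}{3} + \frac{A^{2} B x e^{2 t} e^{2 x} e^{t x}}{3} + \frac{2 A^{2} B e^{2 t} e^{2 x} e^{t x}}{3} + \frac{2 A B^{2} x e^{t} e^{x} e^{2 t x}}{3} + \frac{A B^{2} e^{t} e^{x} e^{2 t x}}{3} + \frac{B^{3} x e^{3 t x}}{3}
  -u·u_xx = - A^{2} e^{2 t} e^{2 x} - A B t^{2} e^{t} e^{x} e^{t x} - A B e^{t} e^{x} e^{t x} - B^{2} t^{2} e^{2 t x}
So the left-hand side equals
  \frac{A^{3} e^{3 t} e^{3 x}}{3} + \frac{A^{2} B x e^{2 t} e^{2 x} e^{t x}}{3} + \frac{2 A^{2} B e^{2 t} e^{2 x} e^{t x}}{3} - A^{2} e^{2 t} e^{2 x} + \frac{2 A B^{2} x e^{t} e^{x} e^{2 t x}}{3} + \frac{A B^{2} e^{t} e^{x} e^{2 t x}}{3} - A B t^{2} e^{t} e^{x} e^{t x} - A B e^{t} e^{x} e^{t x} + \frac{B^{3} x e^{3 t x}}{3} - B^{2} t^{2} e^{2 t x}
This must equal f(x, t) identically; expanded, f = 3 t^{2} e^{t} e^{x} e^{t x} - 9 t^{2} e^{2 t x} + x e^{2 t} e^{2 x} e^{t x} - 6 x e^{t} e^{x} e^{2 t x} + 9 x e^{3 t x} - \frac{e^{3 t} e^{3 x}}{3} + 2 e^{2 t} e^{2 x} e^{t x} - e^{2 t} e^{2 x} - 3 e^{t} e^{x} e^{2 t x} + 3 e^{t} e^{x} e^{t x}.
Matching coefficients of the independent functions:
  [t^{2} e^{2 t x}]:  - B^{2} = -9
  [x e^{3 t x}]:  \frac{B^{3}}{3} = 9
  [e^{2 t} e^{2 x}]:  - A^{2} = -1
  [e^{3 t} e^{3 x}]:  \frac{A^{3}}{3} = - \frac{1}{3}
  [e^{t} e^{x} e^{t x}, t^{2} e^{t} e^{x} e^{t x}]:  - A B = 3
  [e^{t} e^{x} e^{2 t x}]:  \frac{A B^{2}}{3} = -3
  [e^{2 t} e^{2 x} e^{t x}]:  \frac{2 A^{2} B}{3} = 2
  [x e^{t} e^{x} e^{2 t x}]:  \frac{2 A B^{2}}{3} = -6
  [x e^{2 t} e^{2 x} e^{t x}]:  \frac{A^{2} B}{3} = 1
Solving: A = -1, B = 3.
Check against the point condition:
  u(0, 0) = 2  ⟹  A + B = 2  ✓
Hence u(x, t) = 3 e^{t x} - e^{t + x}.

Answer: u(x, t) = 3 e^{t x} - e^{t + x}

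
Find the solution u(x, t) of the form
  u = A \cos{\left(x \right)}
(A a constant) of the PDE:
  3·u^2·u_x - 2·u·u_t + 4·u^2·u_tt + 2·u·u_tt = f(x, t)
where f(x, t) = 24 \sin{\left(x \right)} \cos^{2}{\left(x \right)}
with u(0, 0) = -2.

Substitute the ansatz u = A \cos{\left(x \right)} into the left-hand side.
Derivatives of the ansatz:
  u_x = - A \sin{\left(x \right)}
  u_t = 0
  u_tt = 0
Term by term:
  3·u^2·u_x = - 3 A^{3} \sin{\left(x \right)} \cos^{2}{\left(x \right)}
  -2·u·u_t = 0
  4·u^2·u_tt = 0
  2·u·u_tt = 0
So the left-hand side equals
  - 3 A^{3} \sin{\left(x \right)} \cos^{2}{\left(x \right)}
This must equal f(x, t) = 24 \sin{\left(x \right)} \cos^{2}{\left(x \right)} identically.
Matching coefficients of the independent functions:
  [\sin{\left(x \right)} \cos^{2}{\left(x \right)}]:  - 3 A^{3} = 24
Solving: A = -2.
Check against the point condition:
  u(0, 0) = -2  ⟹  A = -2  ✓
Hence u(x, t) = - 2 \cos{\left(x \right)}.

Answer: u(x, t) = - 2 \cos{\left(x \right)}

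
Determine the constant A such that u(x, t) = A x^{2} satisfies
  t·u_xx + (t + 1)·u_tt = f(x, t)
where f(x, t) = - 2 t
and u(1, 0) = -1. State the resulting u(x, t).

Substitute the ansatz u = A x^{2} into the left-hand side.
Derivatives of the ansatz:
  u_xx = 2 A
  u_tt = 0
Term by term:
  t·u_xx = 2 A t
  (t + 1)·u_tt = 0
So the left-hand side equals
  2 A t
This must equal f(x, t) = - 2 t identically.
Matching coefficients of the independent functions:
  [t]:  2 A = -2
Solving: A = -1.
Check against the point condition:
  u(1, 0) = -1  ⟹  A = -1  ✓
Hence u(x, t) = - x^{2}.

Answer: u(x, t) = - x^{2}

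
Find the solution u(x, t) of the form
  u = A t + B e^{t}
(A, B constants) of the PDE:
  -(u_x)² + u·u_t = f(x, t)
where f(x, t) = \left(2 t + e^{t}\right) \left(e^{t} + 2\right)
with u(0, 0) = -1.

Substitute the ansatz u = A t + B e^{t} into the left-hand side.
Derivatives of the ansatz:
  u_x = 0
  u_t = A + B e^{t}
Term by term:
  -(u_x)² = 0
  u·u_t = A^{2} t + A B t e^{t} + A B e^{t} + B^{2} e^{2 t}
So the left-hand side equals
  A^{2} t + A B t e^{t} + A B e^{t} + B^{2} e^{2 t}
This must equal f(x, t) identically; expanded, f = 2 t e^{t} + 4 t + e^{2 t} + 2 e^{t}.
Matching coefficients of the independent functions:
  [t]:  A^{2} = 4
  [t e^{t}, e^{t}]:  A B = 2
  [e^{2 t}]:  B^{2} = 1
These equations allow (A, B) = (-2, -1) or (2, 1).
Impose the point condition(s):
  u(0, 0) = -1  ⟹  B = -1
Only A = -2, B = -1 satisfies everything.
Hence u(x, t) = - 2 t - e^{t}.

Answer: u(x, t) = - 2 t - e^{t}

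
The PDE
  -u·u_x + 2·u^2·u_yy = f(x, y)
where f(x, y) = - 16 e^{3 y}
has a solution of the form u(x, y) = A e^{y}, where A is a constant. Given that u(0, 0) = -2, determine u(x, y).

Substitute the ansatz u = A e^{y} into the left-hand side.
Derivatives of the ansatz:
  u_x = 0
  u_yy = A e^{y}
Term by term:
  -u·u_x = 0
  2·u^2·u_yy = 2 A^{3} e^{3 y}
So the left-hand side equals
  2 A^{3} e^{3 y}
This must equal f(x, y) = - 16 e^{3 y} identically.
Matching coefficients of the independent functions:
  [e^{3 y}]:  2 A^{3} = -16
Solving: A = -2.
Check against the point condition:
  u(0, 0) = -2  ⟹  A = -2  ✓
Hence u(x, y) = - 2 e^{y}.

Answer: u(x, y) = - 2 e^{y}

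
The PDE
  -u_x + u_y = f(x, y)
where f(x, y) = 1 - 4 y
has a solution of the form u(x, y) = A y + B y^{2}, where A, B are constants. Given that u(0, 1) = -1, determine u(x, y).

Substitute the ansatz u = A y + B y^{2} into the left-hand side.
Derivatives of the ansatz:
  u_x = 0
  u_y = A + 2 B y
Term by term:
  -u_x = 0
  u_y = A + 2 B y
So the left-hand side equals
  A + 2 B y
This must equal f(x, y) = 1 - 4 y identically.
Matching coefficients of the independent functions:
  [constant term]:  A = 1
  [y]:  2 B = -4
Solving: A = 1, B = -2.
Check against the point condition:
  u(0, 1) = -1  ⟹  A + B = -1  ✓
Hence u(x, y) = - 2 y^{2} + y.

Answer: u(x, y) = - 2 y^{2} + y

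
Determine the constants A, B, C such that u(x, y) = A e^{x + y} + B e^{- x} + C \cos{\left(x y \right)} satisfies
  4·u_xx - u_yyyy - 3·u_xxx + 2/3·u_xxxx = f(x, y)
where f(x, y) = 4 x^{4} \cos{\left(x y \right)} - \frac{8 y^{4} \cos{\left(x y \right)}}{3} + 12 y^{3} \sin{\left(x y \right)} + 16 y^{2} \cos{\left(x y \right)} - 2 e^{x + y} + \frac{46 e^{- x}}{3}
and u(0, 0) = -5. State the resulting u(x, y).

Substitute the ansatz u = A e^{x + y} + B e^{- x} + C \cos{\left(x y \right)} into the left-hand side.
Derivatives of the ansatz:
  u_xx = A e^{x} e^{y} + B e^{- x} - C y^{2} \cos{\left(x y \right)}
  u_yyyy = A e^{x} e^{y} + C x^{4} \cos{\left(x y \right)}
  u_xxx = A e^{x} e^{y} - B e^{- x} + C y^{3} \sin{\left(x y \right)}
  u_xxxx = A e^{x} e^{y} + B e^{- x} + C y^{4} \cos{\left(x y \right)}
Term by term:
  4·u_xx = 4 A e^{x} e^{y} + 4 B e^{- x} - 4 C y^{2} \cos{\left(x y \right)}
  -u_yyyy = - A e^{x} e^{y} - C x^{4} \cos{\left(x y \right)}
  -3·u_xxx = - 3 A e^{x} e^{y} + 3 B e^{- x} - 3 C y^{3} \sin{\left(x y \right)}
  2/3·u_xxxx = \frac{2 A e^{x} e^{y}}{3} + \frac{2 B e^{- x}}{3} + \frac{2 C y^{4} \cos{\left(x y \right)}}{3}
So the left-hand side equals
  \frac{2 A e^{x} e^{y}}{3} + \frac{23 B e^{- x}}{3} - C x^{4} \cos{\left(x y \right)} + \frac{2 C y^{4} \cos{\left(x y \right)}}{3} - 3 C y^{3} \sin{\left(x y \right)} - 4 C y^{2} \cos{\left(x y \right)}
This must equal f(x, y) identically; expanded, f = 4 x^{4} \cos{\left(x y \right)} - \frac{8 y^{4} \cos{\left(x y \right)}}{3} + 12 y^{3} \sin{\left(x y \right)} + 16 y^{2} \cos{\left(x y \right)} - 2 e^{x} e^{y} + \frac{46 e^{- x}}{3}.
Matching coefficients of the independent functions:
  [x^{4} \cos{\left(x y \right)}]:  - C = 4
  [y^{2} \cos{\left(x y \right)}]:  - 4 C = 16
  [y^{3} \sin{\left(x y \right)}]:  - 3 C = 12
  [y^{4} \cos{\left(x y \right)}]:  \frac{2 C}{3} = - \frac{8}{3}
  [e^{x} e^{y}]:  \frac{2 A}{3} = -2
  [e^{- x}]:  \frac{23 B}{3} = \frac{46}{3}
Solving: A = -3, B = 2, C = -4.
Check against the point condition:
  u(0, 0) = -5  ⟹  A + B + C = -5  ✓
Hence u(x, y) = - 3 e^{x + y} - 4 \cos{\left(x y \right)} + 2 e^{- x}.

Answer: u(x, y) = - 3 e^{x + y} - 4 \cos{\left(x y \right)} + 2 e^{- x}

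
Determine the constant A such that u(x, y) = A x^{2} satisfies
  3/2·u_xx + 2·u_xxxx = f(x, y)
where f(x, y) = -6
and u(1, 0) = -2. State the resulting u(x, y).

Substitute the ansatz u = A x^{2} into the left-hand side.
Derivatives of the ansatz:
  u_xx = 2 A
  u_xxxx = 0
Term by term:
  3/2·u_xx = 3 A
  2·u_xxxx = 0
So the left-hand side equals
  3 A
This must equal f(x, y) = -6 identically.
Matching coefficients of the independent functions:
  [constant term]:  3 A = -6
Solving: A = -2.
Check against the point condition:
  u(1, 0) = -2  ⟹  A = -2  ✓
Hence u(x, y) = - 2 x^{2}.

Answer: u(x, y) = - 2 x^{2}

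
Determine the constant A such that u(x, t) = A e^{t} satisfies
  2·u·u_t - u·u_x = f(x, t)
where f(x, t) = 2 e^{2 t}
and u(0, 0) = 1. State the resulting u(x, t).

Substitute the ansatz u = A e^{t} into the left-hand side.
Derivatives of the ansatz:
  u_t = A e^{t}
  u_x = 0
Term by term:
  2·u·u_t = 2 A^{2} e^{2 t}
  -u·u_x = 0
So the left-hand side equals
  2 A^{2} e^{2 t}
This must equal f(x, t) = 2 e^{2 t} identically.
Matching coefficients of the independent functions:
  [e^{2 t}]:  2 A^{2} = 2
These equations allow (A) = (-1) or (1).
Impose the point condition(s):
  u(0, 0) = 1  ⟹  A = 1
Only A = 1 satisfies everything.
Hence u(x, t) = e^{t}.

Answer: u(x, t) = e^{t}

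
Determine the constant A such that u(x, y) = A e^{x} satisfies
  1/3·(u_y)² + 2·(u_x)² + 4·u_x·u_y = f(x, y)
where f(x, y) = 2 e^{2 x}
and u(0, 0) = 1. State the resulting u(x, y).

Substitute the ansatz u = A e^{x} into the left-hand side.
Derivatives of the ansatz:
  u_y = 0
  u_x = A e^{x}
Term by term:
  1/3·(u_y)² = 0
  2·(u_x)² = 2 A^{2} e^{2 x}
  4·u_x·u_y = 0
So the left-hand side equals
  2 A^{2} e^{2 x}
This must equal f(x, y) = 2 e^{2 x} identically.
Matching coefficients of the independent functions:
  [e^{2 x}]:  2 A^{2} = 2
These equations allow (A) = (-1) or (1).
Impose the point condition(s):
  u(0, 0) = 1  ⟹  A = 1
Only A = 1 satisfies everything.
Hence u(x, y) = e^{x}.

Answer: u(x, y) = e^{x}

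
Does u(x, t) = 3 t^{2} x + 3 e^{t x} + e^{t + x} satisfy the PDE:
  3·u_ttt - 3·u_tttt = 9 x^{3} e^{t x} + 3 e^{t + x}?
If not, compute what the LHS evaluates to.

Evaluate each term of the left-hand side for u = 3 t^{2} x + 3 e^{t x} + e^{t + x}.
Derivatives:
  u_ttt = 3 x^{3} e^{t x} + e^{t} e^{x}
  u_tttt = 3 x^{4} e^{t x} + e^{t} e^{x}
Terms:
  3·u_ttt = 9 x^{3} e^{t x} + 3 e^{t + x}
  -3·u_tttt = - 9 x^{4} e^{t x} - 3 e^{t + x}
Sum: LHS = 9 x^{3} \left(1 - x\right) e^{t x}
Given right-hand side: 9 x^{3} e^{t x} + 3 e^{t + x}. Difference LHS − RHS = - 9 x^{4} e^{t x} - 3 e^{t + x} ≠ 0, so u is not a solution.

Answer: No, the LHS evaluates to 9 x^{3} \left(1 - x\right) e^{t x}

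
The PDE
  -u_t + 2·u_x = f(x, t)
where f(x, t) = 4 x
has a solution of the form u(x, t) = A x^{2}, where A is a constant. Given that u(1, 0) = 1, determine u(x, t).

Substitute the ansatz u = A x^{2} into the left-hand side.
Derivatives of the ansatz:
  u_t = 0
  u_x = 2 A x
Term by term:
  -u_t = 0
  2·u_x = 4 A x
So the left-hand side equals
  4 A x
This must equal f(x, t) = 4 x identically.
Matching coefficients of the independent functions:
  [x]:  4 A = 4
Solving: A = 1.
Check against the point condition:
  u(1, 0) = 1  ⟹  A = 1  ✓
Hence u(x, t) = x^{2}.

Answer: u(x, t) = x^{2}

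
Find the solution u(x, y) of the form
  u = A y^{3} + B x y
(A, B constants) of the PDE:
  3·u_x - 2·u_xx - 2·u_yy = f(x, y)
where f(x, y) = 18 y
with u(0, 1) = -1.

Substitute the ansatz u = A y^{3} + B x y into the left-hand side.
Derivatives of the ansatz:
  u_x = B y
  u_xx = 0
  u_yy = 6 A y
Term by term:
  3·u_x = 3 B y
  -2·u_xx = 0
  -2·u_yy = - 12 A y
So the left-hand side equals
  - 12 A y + 3 B y
This must equal f(x, y) = 18 y identically.
Matching coefficients of the independent functions:
  [y]:  - 12 A + 3 B = 18
These equations do not fix every constant; impose the point condition(s):
  u(0, 1) = -1  ⟹  A = -1
Solving the combined system: A = -1, B = 2.
Hence u(x, y) = 2 x y - y^{3}.

Answer: u(x, y) = 2 x y - y^{3}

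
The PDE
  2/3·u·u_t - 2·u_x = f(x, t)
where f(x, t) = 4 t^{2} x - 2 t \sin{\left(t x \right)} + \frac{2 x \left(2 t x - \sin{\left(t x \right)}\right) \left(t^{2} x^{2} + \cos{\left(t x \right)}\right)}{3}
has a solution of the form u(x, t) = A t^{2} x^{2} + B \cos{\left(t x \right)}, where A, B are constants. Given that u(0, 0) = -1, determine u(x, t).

Substitute the ansatz u = A t^{2} x^{2} + B \cos{\left(t x \right)} into the left-hand side.
Derivatives of the ansatz:
  u_t = 2 A t x^{2} - B x \sin{\left(t x \right)}
  u_x = 2 A t^{2} x - B t \sin{\left(t x \right)}
Term by term:
  2/3·u·u_t = \frac{4 A^{2} t^{3} x^{4}}{3} - \frac{2 A B t^{2} x^{3} \sin{\left(t x \right)}}{3} + \frac{4 A B t x^{2} \cos{\left(t x \right)}}{3} - \frac{2 B^{2} x \sin{\left(t x \right)} \cos{\left(t x \right)}}{3}
  -2·u_x = - 4 A t^{2} x + 2 B t \sin{\left(t x \right)}
So the left-hand side equals
  \frac{4 A^{2} t^{3} x^{4}}{3} - \frac{2 A B t^{2} x^{3} \sin{\left(t x \right)}}{3} + \frac{4 A B t x^{2} \cos{\left(t x \right)}}{3} - 4 A t^{2} x - \frac{2 B^{2} x \sin{\left(t x \right)} \cos{\left(t x \right)}}{3} + 2 B t \sin{\left(t x \right)}
This must equal f(x, t) identically; expanded, f = \frac{4 t^{3} x^{4}}{3} - \frac{2 t^{2} x^{3} \sin{\left(t x \right)}}{3} + 4 t^{2} x + \frac{4 t x^{2} \cos{\left(t x \right)}}{3} - 2 t \sin{\left(t x \right)} - \frac{2 x \sin{\left(t x \right)} \cos{\left(t x \right)}}{3}.
Matching coefficients of the independent functions:
  [t \sin{\left(t x \right)}]:  2 B = -2
  [t^{2} x]:  - 4 A = 4
  [t^{3} x^{4}]:  \frac{4 A^{2}}{3} = \frac{4}{3}
  [t x^{2} \cos{\left(t x \right)}]:  \frac{4 A B}{3} = \frac{4}{3}
  [t^{2} x^{3} \sin{\left(t x \right)}]:  - \frac{2 A B}{3} = - \frac{2}{3}
  [x \sin{\left(t x \right)} \cos{\left(t x \right)}]:  - \frac{2 B^{2}}{3} = - \frac{2}{3}
Solving: A = -1, B = -1.
Check against the point condition:
  u(0, 0) = -1  ⟹  B = -1  ✓
Hence u(x, t) = - t^{2} x^{2} - \cos{\left(t x \right)}.

Answer: u(x, t) = - t^{2} x^{2} - \cos{\left(t x \right)}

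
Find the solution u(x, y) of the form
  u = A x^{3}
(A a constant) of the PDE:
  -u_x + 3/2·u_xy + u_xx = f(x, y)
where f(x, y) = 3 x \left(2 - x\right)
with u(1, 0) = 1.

Substitute the ansatz u = A x^{3} into the left-hand side.
Derivatives of the ansatz:
  u_x = 3 A x^{2}
  u_xy = 0
  u_xx = 6 A x
Term by term:
  -u_x = - 3 A x^{2}
  3/2·u_xy = 0
  u_xx = 6 A x
So the left-hand side equals
  - 3 A x^{2} + 6 A x
This must equal f(x, y) identically; expanded, f = - 3 x^{2} + 6 x.
Matching coefficients of the independent functions:
  [x]:  6 A = 6
  [x^{2}]:  - 3 A = -3
Solving: A = 1.
Check against the point condition:
  u(1, 0) = 1  ⟹  A = 1  ✓
Hence u(x, y) = x^{3}.

Answer: u(x, y) = x^{3}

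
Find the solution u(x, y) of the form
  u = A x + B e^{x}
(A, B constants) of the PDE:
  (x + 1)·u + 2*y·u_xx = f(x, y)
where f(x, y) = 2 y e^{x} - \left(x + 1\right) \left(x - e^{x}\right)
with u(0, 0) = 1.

Substitute the ansatz u = A x + B e^{x} into the left-hand side.
Derivatives of the ansatz:
  u_xx = B e^{x}
Term by term:
  (x + 1)·u = A x^{2} + A x + B x e^{x} + B e^{x}
  2*y·u_xx = 2 B y e^{x}
So the left-hand side equals
  A x^{2} + A x + B x e^{x} + 2 B y e^{x} + B e^{x}
This must equal f(x, y) identically; expanded, f = - x^{2} + x e^{x} - x + 2 y e^{x} + e^{x}.
Matching coefficients of the independent functions:
  [x, x^{2}]:  A = -1
  [x e^{x}, e^{x}]:  B = 1
  [y e^{x}]:  2 B = 2
Solving: A = -1, B = 1.
Check against the point condition:
  u(0, 0) = 1  ⟹  B = 1  ✓
Hence u(x, y) = - x + e^{x}.

Answer: u(x, y) = - x + e^{x}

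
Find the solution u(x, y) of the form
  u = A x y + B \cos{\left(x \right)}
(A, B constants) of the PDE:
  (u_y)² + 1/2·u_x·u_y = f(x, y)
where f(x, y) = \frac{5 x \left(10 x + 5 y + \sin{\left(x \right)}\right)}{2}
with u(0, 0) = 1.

Substitute the ansatz u = A x y + B \cos{\left(x \right)} into the left-hand side.
Derivatives of the ansatz:
  u_y = A x
  u_x = A y - B \sin{\left(x \right)}
Term by term:
  (u_y)² = A^{2} x^{2}
  1/2·u_x·u_y = \frac{A^{2} x y}{2} - \frac{A B x \sin{\left(x \right)}}{2}
So the left-hand side equals
  A^{2} x^{2} + \frac{A^{2} x y}{2} - \frac{A B x \sin{\left(x \right)}}{2}
This must equal f(x, y) identically; expanded, f = 25 x^{2} + \frac{25 x y}{2} + \frac{5 x \sin{\left(x \right)}}{2}.
Matching coefficients of the independent functions:
  [x^{2}]:  A^{2} = 25
  [x y]:  \frac{A^{2}}{2} = \frac{25}{2}
  [x \sin{\left(x \right)}]:  - \frac{A B}{2} = \frac{5}{2}
These equations allow (A, B) = (-5, 1) or (5, -1).
Impose the point condition(s):
  u(0, 0) = 1  ⟹  B = 1
Only A = -5, B = 1 satisfies everything.
Hence u(x, y) = - 5 x y + \cos{\left(x \right)}.

Answer: u(x, y) = - 5 x y + \cos{\left(x \right)}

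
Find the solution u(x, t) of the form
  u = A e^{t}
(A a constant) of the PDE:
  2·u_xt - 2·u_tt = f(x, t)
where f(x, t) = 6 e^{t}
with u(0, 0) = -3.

Substitute the ansatz u = A e^{t} into the left-hand side.
Derivatives of the ansatz:
  u_xt = 0
  u_tt = A e^{t}
Term by term:
  2·u_xt = 0
  -2·u_tt = - 2 A e^{t}
So the left-hand side equals
  - 2 A e^{t}
This must equal f(x, t) = 6 e^{t} identically.
Matching coefficients of the independent functions:
  [e^{t}]:  - 2 A = 6
Solving: A = -3.
Check against the point condition:
  u(0, 0) = -3  ⟹  A = -3  ✓
Hence u(x, t) = - 3 e^{t}.

Answer: u(x, t) = - 3 e^{t}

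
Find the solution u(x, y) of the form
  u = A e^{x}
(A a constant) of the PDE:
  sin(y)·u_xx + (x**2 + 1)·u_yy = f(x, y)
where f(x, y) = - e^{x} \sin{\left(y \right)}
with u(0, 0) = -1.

Answer: u(x, y) = - e^{x}

Derivation:
Substitute the ansatz u = A e^{x} into the left-hand side.
Derivatives of the ansatz:
  u_xx = A e^{x}
  u_yy = 0
Term by term:
  sin(y)·u_xx = A e^{x} \sin{\left(y \right)}
  (x**2 + 1)·u_yy = 0
So the left-hand side equals
  A e^{x} \sin{\left(y \right)}
This must equal f(x, y) = - e^{x} \sin{\left(y \right)} identically.
Matching coefficients of the independent functions:
  [e^{x} \sin{\left(y \right)}]:  A = -1
Solving: A = -1.
Check against the point condition:
  u(0, 0) = -1  ⟹  A = -1  ✓
Hence u(x, y) = - e^{x}.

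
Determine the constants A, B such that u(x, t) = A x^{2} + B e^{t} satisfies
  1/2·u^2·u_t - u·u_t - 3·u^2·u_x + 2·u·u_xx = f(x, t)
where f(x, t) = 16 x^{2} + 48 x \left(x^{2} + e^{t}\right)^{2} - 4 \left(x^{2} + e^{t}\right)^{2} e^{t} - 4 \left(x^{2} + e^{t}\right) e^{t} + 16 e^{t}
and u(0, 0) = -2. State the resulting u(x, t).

Substitute the ansatz u = A x^{2} + B e^{t} into the left-hand side.
Derivatives of the ansatz:
  u_t = B e^{t}
  u_x = 2 A x
  u_xx = 2 A
Term by term:
  1/2·u^2·u_t = \frac{A^{2} B x^{4} e^{t}}{2} + A B^{2} x^{2} e^{2 t} + \frac{B^{3} e^{3 t}}{2}
  -u·u_t = - A B x^{2} e^{t} - B^{2} e^{2 t}
  -3·u^2·u_x = - 6 A^{3} x^{5} - 12 A^{2} B x^{3} e^{t} - 6 A B^{2} x e^{2 t}
  2·u·u_xx = 4 A^{2} x^{2} + 4 A B e^{t}
So the left-hand side equals
  - 6 A^{3} x^{5} + \frac{A^{2} B x^{4} e^{t}}{2} - 12 A^{2} B x^{3} e^{t} + 4 A^{2} x^{2} + A B^{2} x^{2} e^{2 t} - 6 A B^{2} x e^{2 t} - A B x^{2} e^{t} + 4 A B e^{t} + \frac{B^{3} e^{3 t}}{2} - B^{2} e^{2 t}
This must equal f(x, t) identically; expanded, f = 48 x^{5} - 4 x^{4} e^{t} + 96 x^{3} e^{t} - 8 x^{2} e^{2 t} - 4 x^{2} e^{t} + 16 x^{2} + 48 x e^{2 t} - 4 e^{3 t} - 4 e^{2 t} + 16 e^{t}.
Matching coefficients of the independent functions:
  [x^{2}]:  4 A^{2} = 16
  [x^{5}]:  - 6 A^{3} = 48
  [x e^{2 t}]:  - 6 A B^{2} = 48
  [x^{2} e^{t}]:  - A B = -4
  [x^{2} e^{2 t}]:  A B^{2} = -8
  [x^{3} e^{t}]:  - 12 A^{2} B = 96
  [x^{4} e^{t}]:  \frac{A^{2} B}{2} = -4
  [e^{t}]:  4 A B = 16
  [e^{2 t}]:  - B^{2} = -4
  [e^{3 t}]:  \frac{B^{3}}{2} = -4
Solving: A = -2, B = -2.
Check against the point condition:
  u(0, 0) = -2  ⟹  B = -2  ✓
Hence u(x, t) = - 2 x^{2} - 2 e^{t}.

Answer: u(x, t) = - 2 x^{2} - 2 e^{t}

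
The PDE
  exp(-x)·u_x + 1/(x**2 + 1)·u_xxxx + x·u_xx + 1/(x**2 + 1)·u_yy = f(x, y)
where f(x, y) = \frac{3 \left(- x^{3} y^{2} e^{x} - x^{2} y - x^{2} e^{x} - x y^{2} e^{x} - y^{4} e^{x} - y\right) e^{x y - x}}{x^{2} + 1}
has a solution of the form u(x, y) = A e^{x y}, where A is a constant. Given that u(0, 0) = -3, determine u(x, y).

Substitute the ansatz u = A e^{x y} into the left-hand side.
Derivatives of the ansatz:
  u_x = A y e^{x y}
  u_xxxx = A y^{4} e^{x y}
  u_xx = A y^{2} e^{x y}
  u_yy = A x^{2} e^{x y}
Term by term:
  exp(-x)·u_x = A y e^{- x} e^{x y}
  1/(x**2 + 1)·u_xxxx = \frac{A y^{4} e^{x y}}{x^{2} + 1}
  x·u_xx = A x y^{2} e^{x y}
  1/(x**2 + 1)·u_yy = \frac{A x^{2} e^{x y}}{x^{2} + 1}
So the left-hand side equals
  \frac{A x^{2} e^{x y}}{x^{2} + 1} + A x y^{2} e^{x y} + \frac{A y^{4} e^{x y}}{x^{2} + 1} + A y e^{- x} e^{x y}
This must equal f(x, y) identically; expanded, f = - \frac{3 x^{2} e^{x y}}{x^{2} + 1} - 3 x y^{2} e^{x y} - \frac{3 y^{4} e^{x y}}{x^{2} + 1} - 3 y e^{- x} e^{x y}.
Matching coefficients of the independent functions:
  [x y^{2} e^{x y}, \frac{x^{2} e^{x y}}{x^{2} + 1}, y e^{- x} e^{x y}, \frac{y^{4} e^{x y}}{x^{2} + 1}]:  A = -3
Solving: A = -3.
Check against the point condition:
  u(0, 0) = -3  ⟹  A = -3  ✓
Hence u(x, y) = - 3 e^{x y}.

Answer: u(x, y) = - 3 e^{x y}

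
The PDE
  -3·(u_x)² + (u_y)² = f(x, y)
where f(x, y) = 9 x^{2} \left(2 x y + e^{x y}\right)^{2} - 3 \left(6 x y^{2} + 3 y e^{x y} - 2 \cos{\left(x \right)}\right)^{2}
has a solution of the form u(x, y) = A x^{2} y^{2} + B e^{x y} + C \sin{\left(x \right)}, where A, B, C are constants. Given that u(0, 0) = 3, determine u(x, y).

Answer: u(x, y) = 3 x^{2} y^{2} + 3 e^{x y} - 2 \sin{\left(x \right)}

Derivation:
Substitute the ansatz u = A x^{2} y^{2} + B e^{x y} + C \sin{\left(x \right)} into the left-hand side.
Derivatives of the ansatz:
  u_x = 2 A x y^{2} + B y e^{x y} + C \cos{\left(x \right)}
  u_y = 2 A x^{2} y + B x e^{x y}
Term by term:
  -3·(u_x)² = - 12 A^{2} x^{2} y^{4} - 12 A B x y^{3} e^{x y} - 12 A C x y^{2} \cos{\left(x \right)} - 3 B^{2} y^{2} e^{2 x y} - 6 B C y e^{x y} \cos{\left(x \right)} - 3 C^{2} \cos^{2}{\left(x \right)}
  (u_y)² = 4 A^{2} x^{4} y^{2} + 4 A B x^{3} y e^{x y} + B^{2} x^{2} e^{2 x y}
So the left-hand side equals
  4 A^{2} x^{4} y^{2} - 12 A^{2} x^{2} y^{4} + 4 A B x^{3} y e^{x y} - 12 A B x y^{3} e^{x y} - 12 A C x y^{2} \cos{\left(x \right)} + B^{2} x^{2} e^{2 x y} - 3 B^{2} y^{2} e^{2 x y} - 6 B C y e^{x y} \cos{\left(x \right)} - 3 C^{2} \cos^{2}{\left(x \right)}
This must equal f(x, y) identically; expanded, f = 36 x^{4} y^{2} + 36 x^{3} y e^{x y} - 108 x^{2} y^{4} + 9 x^{2} e^{2 x y} - 108 x y^{3} e^{x y} + 72 x y^{2} \cos{\left(x \right)} - 27 y^{2} e^{2 x y} + 36 y e^{x y} \cos{\left(x \right)} - 12 \cos^{2}{\left(x \right)}.
Matching coefficients of the independent functions:
  [x^{2} y^{4}]:  - 12 A^{2} = -108
  [x^{2} e^{2 x y}]:  B^{2} = 9
  [x^{4} y^{2}]:  4 A^{2} = 36
  [y^{2} e^{2 x y}]:  - 3 B^{2} = -27
  [x y^{2} \cos{\left(x \right)}]:  - 12 A C = 72
  [x y^{3} e^{x y}]:  - 12 A B = -108
  [x^{3} y e^{x y}]:  4 A B = 36
  [y e^{x y} \cos{\left(x \right)}]:  - 6 B C = 36
  [\cos^{2}{\left(x \right)}]:  - 3 C^{2} = -12
These equations allow (A, B, C) = (-3, -3, 2) or (3, 3, -2).
Impose the point condition(s):
  u(0, 0) = 3  ⟹  B = 3
Only A = 3, B = 3, C = -2 satisfies everything.
Hence u(x, y) = 3 x^{2} y^{2} + 3 e^{x y} - 2 \sin{\left(x \right)}.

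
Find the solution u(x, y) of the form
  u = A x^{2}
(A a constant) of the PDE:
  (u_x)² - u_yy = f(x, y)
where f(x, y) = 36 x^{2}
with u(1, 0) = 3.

Substitute the ansatz u = A x^{2} into the left-hand side.
Derivatives of the ansatz:
  u_x = 2 A x
  u_yy = 0
Term by term:
  (u_x)² = 4 A^{2} x^{2}
  -u_yy = 0
So the left-hand side equals
  4 A^{2} x^{2}
This must equal f(x, y) = 36 x^{2} identically.
Matching coefficients of the independent functions:
  [x^{2}]:  4 A^{2} = 36
These equations allow (A) = (-3) or (3).
Impose the point condition(s):
  u(1, 0) = 3  ⟹  A = 3
Only A = 3 satisfies everything.
Hence u(x, y) = 3 x^{2}.

Answer: u(x, y) = 3 x^{2}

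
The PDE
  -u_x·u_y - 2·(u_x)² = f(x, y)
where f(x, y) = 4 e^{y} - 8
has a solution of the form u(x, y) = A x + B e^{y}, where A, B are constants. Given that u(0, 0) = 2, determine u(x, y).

Substitute the ansatz u = A x + B e^{y} into the left-hand side.
Derivatives of the ansatz:
  u_x = A
  u_y = B e^{y}
Term by term:
  -u_x·u_y = - A B e^{y}
  -2·(u_x)² = - 2 A^{2}
So the left-hand side equals
  - 2 A^{2} - A B e^{y}
This must equal f(x, y) = 4 e^{y} - 8 identically.
Matching coefficients of the independent functions:
  [constant term]:  - 2 A^{2} = -8
  [e^{y}]:  - A B = 4
These equations allow (A, B) = (-2, 2) or (2, -2).
Impose the point condition(s):
  u(0, 0) = 2  ⟹  B = 2
Only A = -2, B = 2 satisfies everything.
Hence u(x, y) = - 2 x + 2 e^{y}.

Answer: u(x, y) = - 2 x + 2 e^{y}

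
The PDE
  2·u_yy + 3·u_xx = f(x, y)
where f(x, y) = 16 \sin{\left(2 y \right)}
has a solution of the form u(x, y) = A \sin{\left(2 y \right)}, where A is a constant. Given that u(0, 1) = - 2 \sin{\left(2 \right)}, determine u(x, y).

Answer: u(x, y) = - 2 \sin{\left(2 y \right)}

Derivation:
Substitute the ansatz u = A \sin{\left(2 y \right)} into the left-hand side.
Derivatives of the ansatz:
  u_yy = - 4 A \sin{\left(2 y \right)}
  u_xx = 0
Term by term:
  2·u_yy = - 8 A \sin{\left(2 y \right)}
  3·u_xx = 0
So the left-hand side equals
  - 8 A \sin{\left(2 y \right)}
This must equal f(x, y) = 16 \sin{\left(2 y \right)} identically.
Matching coefficients of the independent functions:
  [\sin{\left(2 y \right)}]:  - 8 A = 16
Solving: A = -2.
Check against the point condition:
  u(0, 1) = - 2 \sin{\left(2 \right)}  ⟹  A \sin{\left(2 \right)} = - 2 \sin{\left(2 \right)}  ✓
Hence u(x, y) = - 2 \sin{\left(2 y \right)}.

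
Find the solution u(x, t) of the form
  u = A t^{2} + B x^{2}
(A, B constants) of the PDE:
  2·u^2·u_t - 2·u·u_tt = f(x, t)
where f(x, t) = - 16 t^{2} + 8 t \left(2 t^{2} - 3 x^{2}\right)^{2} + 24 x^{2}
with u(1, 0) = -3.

Substitute the ansatz u = A t^{2} + B x^{2} into the left-hand side.
Derivatives of the ansatz:
  u_t = 2 A t
  u_tt = 2 A
Term by term:
  2·u^2·u_t = 4 A^{3} t^{5} + 8 A^{2} B t^{3} x^{2} + 4 A B^{2} t x^{4}
  -2·u·u_tt = - 4 A^{2} t^{2} - 4 A B x^{2}
So the left-hand side equals
  4 A^{3} t^{5} + 8 A^{2} B t^{3} x^{2} - 4 A^{2} t^{2} + 4 A B^{2} t x^{4} - 4 A B x^{2}
This must equal f(x, t) identically; expanded, f = 32 t^{5} - 96 t^{3} x^{2} - 16 t^{2} + 72 t x^{4} + 24 x^{2}.
Matching coefficients of the independent functions:
  [t^{2}]:  - 4 A^{2} = -16
  [t^{5}]:  4 A^{3} = 32
  [x^{2}]:  - 4 A B = 24
  [t x^{4}]:  4 A B^{2} = 72
  [t^{3} x^{2}]:  8 A^{2} B = -96
Solving: A = 2, B = -3.
Check against the point condition:
  u(1, 0) = -3  ⟹  B = -3  ✓
Hence u(x, t) = 2 t^{2} - 3 x^{2}.

Answer: u(x, t) = 2 t^{2} - 3 x^{2}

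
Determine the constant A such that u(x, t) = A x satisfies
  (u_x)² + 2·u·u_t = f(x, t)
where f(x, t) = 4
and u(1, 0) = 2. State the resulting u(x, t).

Substitute the ansatz u = A x into the left-hand side.
Derivatives of the ansatz:
  u_x = A
  u_t = 0
Term by term:
  (u_x)² = A^{2}
  2·u·u_t = 0
So the left-hand side equals
  A^{2}
This must equal f(x, t) = 4 identically.
Matching coefficients of the independent functions:
  [constant term]:  A^{2} = 4
These equations allow (A) = (-2) or (2).
Impose the point condition(s):
  u(1, 0) = 2  ⟹  A = 2
Only A = 2 satisfies everything.
Hence u(x, t) = 2 x.

Answer: u(x, t) = 2 x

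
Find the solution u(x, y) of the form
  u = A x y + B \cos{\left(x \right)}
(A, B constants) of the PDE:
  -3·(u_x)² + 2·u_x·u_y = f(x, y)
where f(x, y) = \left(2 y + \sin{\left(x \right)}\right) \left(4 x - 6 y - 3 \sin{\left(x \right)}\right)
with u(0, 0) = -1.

Substitute the ansatz u = A x y + B \cos{\left(x \right)} into the left-hand side.
Derivatives of the ansatz:
  u_x = A y - B \sin{\left(x \right)}
  u_y = A x
Term by term:
  -3·(u_x)² = - 3 A^{2} y^{2} + 6 A B y \sin{\left(x \right)} - 3 B^{2} \sin^{2}{\left(x \right)}
  2·u_x·u_y = 2 A^{2} x y - 2 A B x \sin{\left(x \right)}
So the left-hand side equals
  2 A^{2} x y - 3 A^{2} y^{2} - 2 A B x \sin{\left(x \right)} + 6 A B y \sin{\left(x \right)} - 3 B^{2} \sin^{2}{\left(x \right)}
This must equal f(x, y) identically; expanded, f = 8 x y + 4 x \sin{\left(x \right)} - 12 y^{2} - 12 y \sin{\left(x \right)} - 3 \sin^{2}{\left(x \right)}.
Matching coefficients of the independent functions:
  [y^{2}]:  - 3 A^{2} = -12
  [x y]:  2 A^{2} = 8
  [x \sin{\left(x \right)}]:  - 2 A B = 4
  [y \sin{\left(x \right)}]:  6 A B = -12
  [\sin^{2}{\left(x \right)}]:  - 3 B^{2} = -3
These equations allow (A, B) = (-2, 1) or (2, -1).
Impose the point condition(s):
  u(0, 0) = -1  ⟹  B = -1
Only A = 2, B = -1 satisfies everything.
Hence u(x, y) = 2 x y - \cos{\left(x \right)}.

Answer: u(x, y) = 2 x y - \cos{\left(x \right)}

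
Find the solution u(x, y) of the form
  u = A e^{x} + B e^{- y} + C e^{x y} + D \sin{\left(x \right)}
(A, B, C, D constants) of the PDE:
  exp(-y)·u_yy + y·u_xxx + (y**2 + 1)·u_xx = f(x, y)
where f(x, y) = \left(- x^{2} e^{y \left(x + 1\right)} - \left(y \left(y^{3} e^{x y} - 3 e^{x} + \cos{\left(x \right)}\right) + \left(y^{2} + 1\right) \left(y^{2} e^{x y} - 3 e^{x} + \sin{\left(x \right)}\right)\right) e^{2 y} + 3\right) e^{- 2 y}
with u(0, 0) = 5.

Answer: u(x, y) = 3 e^{x} - e^{x y} + \sin{\left(x \right)} + 3 e^{- y}

Derivation:
Substitute the ansatz u = A e^{x} + B e^{- y} + C e^{x y} + D \sin{\left(x \right)} into the left-hand side.
Derivatives of the ansatz:
  u_yy = B e^{- y} + C x^{2} e^{x y}
  u_xxx = A e^{x} + C y^{3} e^{x y} - D \cos{\left(x \right)}
  u_xx = A e^{x} + C y^{2} e^{x y} - D \sin{\left(x \right)}
Term by term:
  exp(-y)·u_yy = B e^{- 2 y} + C x^{2} e^{- y} e^{x y}
  y·u_xxx = A y e^{x} + C y^{4} e^{x y} - D y \cos{\left(x \right)}
  (y**2 + 1)·u_xx = A y^{2} e^{x} + A e^{x} + C y^{4} e^{x y} + C y^{2} e^{x y} - D y^{2} \sin{\left(x \right)} - D \sin{\left(x \right)}
So the left-hand side equals
  A y^{2} e^{x} + A y e^{x} + A e^{x} + B e^{- 2 y} + C x^{2} e^{- y} e^{x y} + 2 C y^{4} e^{x y} + C y^{2} e^{x y} - D y^{2} \sin{\left(x \right)} - D y \cos{\left(x \right)} - D \sin{\left(x \right)}
This must equal f(x, y) identically; expanded, f = - x^{2} e^{- y} e^{x y} - 2 y^{4} e^{x y} + 3 y^{2} e^{x} - y^{2} e^{x y} - y^{2} \sin{\left(x \right)} + 3 y e^{x} - y \cos{\left(x \right)} + 3 e^{x} - \sin{\left(x \right)} + 3 e^{- 2 y}.
Matching coefficients of the independent functions:
  [y e^{x}, y^{2} e^{x}, e^{x}]:  A = 3
  [y \cos{\left(x \right)}, y^{2} \sin{\left(x \right)}, \sin{\left(x \right)}]:  - D = -1
  [y^{2} e^{x y}, x^{2} e^{- y} e^{x y}]:  C = -1
  [y^{4} e^{x y}]:  2 C = -2
  [e^{- 2 y}]:  B = 3
Solving: A = 3, B = 3, C = -1, D = 1.
Check against the point condition:
  u(0, 0) = 5  ⟹  A + B + C = 5  ✓
Hence u(x, y) = 3 e^{x} - e^{x y} + \sin{\left(x \right)} + 3 e^{- y}.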